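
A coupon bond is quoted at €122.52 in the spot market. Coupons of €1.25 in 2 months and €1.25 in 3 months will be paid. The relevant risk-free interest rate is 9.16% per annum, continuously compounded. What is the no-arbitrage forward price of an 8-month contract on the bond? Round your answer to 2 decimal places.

PV(coupons) I = 1.25·e^(−0.0916·2/12) + 1.25·e^(−0.0916·3/12)
I = 1.2311 + 1.2217 = 2.4528
F = (S − I)·e^(rT) = (122.52 − 2.4528) · e^(0.0916·8/12)
= 120.0672 · e^0.061067 = 120.0672 × 1.062970 = €127.63

€127.63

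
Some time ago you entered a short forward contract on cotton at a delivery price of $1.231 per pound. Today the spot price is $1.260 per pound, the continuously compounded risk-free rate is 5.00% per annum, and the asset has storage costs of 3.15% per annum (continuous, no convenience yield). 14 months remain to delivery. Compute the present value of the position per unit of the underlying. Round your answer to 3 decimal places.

-$0.146 per pound

Current fair forward for the remaining 14 months: F = S·e^((r + u)·T), (r + u) = 0.0500 + 0.0315 = 0.0815
F = 1.260 · e^(0.0815 × 14/12) = 1.260 × 1.099750 = 1.3857
Value of long forward = (F − K)·e^(−rT) = (1.3857 − 1.231) · e^(−0.0500·14/12)
= 0.1547 × 0.943335 = 0.146
Short position value = −(long value) = -$0.146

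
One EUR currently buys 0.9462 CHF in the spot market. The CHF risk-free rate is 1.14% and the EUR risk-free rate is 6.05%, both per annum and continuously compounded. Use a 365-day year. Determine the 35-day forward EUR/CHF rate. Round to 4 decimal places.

0.9418

F = S·e^((r_CHF − r_EUR)T) = 0.9462 · e^((0.0114 − 0.0605) × 35/365)
= 0.9462 · e^-0.004708 = 0.9462 × 0.995303
F = 0.9418 CHF per EUR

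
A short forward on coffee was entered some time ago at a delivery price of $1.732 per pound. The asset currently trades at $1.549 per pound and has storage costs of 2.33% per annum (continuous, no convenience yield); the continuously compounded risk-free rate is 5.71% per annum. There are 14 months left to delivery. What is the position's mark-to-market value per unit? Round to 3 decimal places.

Current fair forward for the remaining 14 months: F = S·e^((r + u)·T), (r + u) = 0.0571 + 0.0233 = 0.0804
F = 1.549 · e^(0.0804 × 14/12) = 1.549 × 1.098340 = 1.7013
Value of long forward = (F − K)·e^(−rT) = (1.7013 − 1.732) · e^(−0.0571·14/12)
= -0.0307 × 0.935554 = -0.029
Short position value = −(long value) = $0.029

$0.029 per pound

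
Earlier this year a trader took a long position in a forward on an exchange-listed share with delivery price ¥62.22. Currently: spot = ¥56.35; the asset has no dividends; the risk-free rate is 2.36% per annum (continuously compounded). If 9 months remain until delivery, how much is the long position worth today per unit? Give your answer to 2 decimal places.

-¥4.78

Current fair forward for the remaining 9 months: F = S·e^(r·T), r = 0.0236
F = 56.35 · e^(0.0236 × 9/12) = 56.35 × 1.017858 = 57.3563
Value of long forward = (F − K)·e^(−rT) = (57.3563 − 62.22) · e^(−0.0236·9/12)
= -4.8637 × 0.982456 = -4.78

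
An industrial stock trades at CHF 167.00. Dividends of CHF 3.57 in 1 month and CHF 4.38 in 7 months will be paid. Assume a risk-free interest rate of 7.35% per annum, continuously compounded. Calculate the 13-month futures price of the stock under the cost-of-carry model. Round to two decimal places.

PV(dividends) I = 3.57·e^(−0.0735·1/12) + 4.38·e^(−0.0735·7/12)
I = 3.5482 + 4.1962 = 7.7444
F = (S − I)·e^(rT) = (167.00 − 7.7444) · e^(0.0735·13/12)
= 159.2556 · e^0.079625 = 159.2556 × 1.082881 = CHF 172.45

CHF 172.45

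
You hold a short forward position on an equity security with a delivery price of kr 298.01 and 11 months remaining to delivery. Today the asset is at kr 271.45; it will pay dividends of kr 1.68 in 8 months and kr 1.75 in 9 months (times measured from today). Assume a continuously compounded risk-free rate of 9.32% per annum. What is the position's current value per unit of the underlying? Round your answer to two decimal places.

kr 5.37

PV(remaining dividends) I = 1.68·e^(−0.0932·8/12) + 1.75·e^(−0.0932·9/12) = 3.2106
Current forward F = (S − I)·e^(rT) = (271.45 − 3.2106)·e^(0.0932·11/12) = 268.2394 × 1.089189 = 292.1634
Value (long) = (F − K)·e^(−rT) = (292.1634 − 298.01) × 0.918114 = -5.3678
Short position value = −(long value) = kr 5.37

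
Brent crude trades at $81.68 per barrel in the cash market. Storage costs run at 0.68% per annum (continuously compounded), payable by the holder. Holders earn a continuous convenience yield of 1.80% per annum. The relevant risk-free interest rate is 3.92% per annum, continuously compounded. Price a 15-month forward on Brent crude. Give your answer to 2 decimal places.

Net carry = r + u − y = 0.0392 + 0.0068 − 0.0180 = 0.0280
F = S·e^((r+u−y)T) = 81.68 · e^(0.0280 × 15/12) = 81.68 · e^0.035000
= 81.68 × 1.035620 = $84.59 per barrel

$84.59 per barrel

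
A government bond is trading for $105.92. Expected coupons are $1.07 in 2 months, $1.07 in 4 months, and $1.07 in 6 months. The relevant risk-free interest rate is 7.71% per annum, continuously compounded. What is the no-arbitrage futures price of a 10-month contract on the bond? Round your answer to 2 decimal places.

PV(coupons) I = 1.07·e^(−0.0771·2/12) + 1.07·e^(−0.0771·4/12) + 1.07·e^(−0.0771·6/12)
I = 1.0563 + 1.0429 + 1.0295 = 3.1287
F = (S − I)·e^(rT) = (105.92 − 3.1287) · e^(0.0771·10/12)
= 102.7913 · e^0.064250 = 102.7913 × 1.066359 = $109.61

$109.61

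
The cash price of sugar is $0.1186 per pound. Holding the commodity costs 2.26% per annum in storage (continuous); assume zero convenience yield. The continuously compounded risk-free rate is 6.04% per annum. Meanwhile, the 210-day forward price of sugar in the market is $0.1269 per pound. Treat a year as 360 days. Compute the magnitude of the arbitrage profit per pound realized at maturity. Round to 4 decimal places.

Fair forward: F* = S·e^(carry·T), with carry = (r + u) = 0.0604 + 0.0226 = 0.0830
F* = 0.1186 · e^(0.0830 × 210/360) = 0.1186 · e^0.048417 = 0.1186 × 1.049608 = $0.1245
Market $0.1269 > fair $0.1245: forward overpriced → cash-and-carry (buy spot, short the forward).
At maturity, profit = |F_mkt − F*| = |0.1269 − 0.1245| = $0.0024 per pound

$0.0024 per pound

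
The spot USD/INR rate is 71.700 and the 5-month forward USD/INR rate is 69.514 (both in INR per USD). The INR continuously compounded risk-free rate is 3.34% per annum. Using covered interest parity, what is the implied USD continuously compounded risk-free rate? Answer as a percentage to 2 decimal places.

10.77%

F = S·e^((r_INR − r_USD)T) ⇒ r_USD = r_INR − ln(F/S)/T
ln(69.514/71.700) = -0.030963; /(5/12) = -0.074311
r_USD = 0.0334 + 0.074311 = 0.107711
r_USD = 10.77%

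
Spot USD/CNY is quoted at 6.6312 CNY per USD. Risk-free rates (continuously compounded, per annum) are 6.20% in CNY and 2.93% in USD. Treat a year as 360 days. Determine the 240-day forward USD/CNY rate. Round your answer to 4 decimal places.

6.7773

F = S·e^((r_CNY − r_USD)T) = 6.6312 · e^((0.0620 − 0.0293) × 240/360)
= 6.6312 · e^0.021800 = 6.6312 × 1.022039
F = 6.7773 CNY per USD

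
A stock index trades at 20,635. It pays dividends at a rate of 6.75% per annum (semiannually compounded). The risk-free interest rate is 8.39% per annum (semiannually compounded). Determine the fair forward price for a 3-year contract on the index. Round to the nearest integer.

F = S · (1+r/2)^(2T) / (1+q/2)^(2T)
= 20635 × 1.279621 / 1.220375 = 20635 × 1.048547
F = 21,637

21,637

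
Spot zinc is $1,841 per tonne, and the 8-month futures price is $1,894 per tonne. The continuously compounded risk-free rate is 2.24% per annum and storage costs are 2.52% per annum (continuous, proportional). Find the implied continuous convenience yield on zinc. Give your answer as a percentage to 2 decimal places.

F = S·e^((r+u−y)T) ⇒ (r+u−y) = ln(F/S)/T
ln(1894/1841) = 0.028382; /T ⇒ 0.042573
y = r + u − ln(F/S)/T = 0.0224 + 0.0252 − 0.042573 = 0.005027
y = 0.50%

0.50%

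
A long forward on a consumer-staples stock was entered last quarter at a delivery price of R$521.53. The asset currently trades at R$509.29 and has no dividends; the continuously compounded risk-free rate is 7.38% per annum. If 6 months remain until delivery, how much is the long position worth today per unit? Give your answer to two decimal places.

R$6.65

Current fair forward for the remaining 6 months: F = S·e^(r·T), r = 0.0738
F = 509.29 · e^(0.0738 × 6/12) = 509.29 × 1.037589 = 528.4337
Value of long forward = (F − K)·e^(−rT) = (528.4337 − 521.53) · e^(−0.0738·6/12)
= 6.9037 × 0.963773 = 6.65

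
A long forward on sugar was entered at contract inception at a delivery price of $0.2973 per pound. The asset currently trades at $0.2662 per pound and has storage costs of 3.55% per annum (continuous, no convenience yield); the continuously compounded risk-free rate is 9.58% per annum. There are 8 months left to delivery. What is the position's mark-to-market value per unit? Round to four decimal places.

Current fair forward for the remaining 8 months: F = S·e^((r + u)·T), (r + u) = 0.0958 + 0.0355 = 0.1313
F = 0.2662 · e^(0.1313 × 8/12) = 0.2662 × 1.091479 = 0.2906
Value of long forward = (F − K)·e^(−rT) = (0.2906 − 0.2973) · e^(−0.0958·8/12)
= -0.0067 × 0.938130 = -0.0063

-$0.0063 per pound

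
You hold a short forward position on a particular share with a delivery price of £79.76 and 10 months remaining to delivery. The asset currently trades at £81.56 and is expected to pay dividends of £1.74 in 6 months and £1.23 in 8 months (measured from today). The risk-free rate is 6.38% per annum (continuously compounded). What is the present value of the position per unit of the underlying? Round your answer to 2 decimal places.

PV(remaining dividends) I = 1.74·e^(−0.0638·6/12) + 1.23·e^(−0.0638·8/12) = 2.8642
Current forward F = (S − I)·e^(rT) = (81.56 − 2.8642)·e^(0.0638·10/12) = 78.6958 × 1.054605 = 82.9930
Value (long) = (F − K)·e^(−rT) = (82.9930 − 79.76) × 0.948222 = 3.0656
Short position value = −(long value) = -£3.07

-£3.07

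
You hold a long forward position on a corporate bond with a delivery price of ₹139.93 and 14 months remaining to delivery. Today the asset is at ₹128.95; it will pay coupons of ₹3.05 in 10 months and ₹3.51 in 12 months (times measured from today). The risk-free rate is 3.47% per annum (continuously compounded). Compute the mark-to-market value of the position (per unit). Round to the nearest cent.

PV(remaining coupons) I = 3.05·e^(−0.0347·10/12) + 3.51·e^(−0.0347·12/12) = 6.3534
Current forward F = (S − I)·e^(rT) = (128.95 − 6.3534)·e^(0.0347·14/12) = 122.5966 × 1.041314 = 127.6616
Value (long) = (F − K)·e^(−rT) = (127.6616 − 139.93) × 0.960325 = -11.7817
Value = -₹11.78

-₹11.78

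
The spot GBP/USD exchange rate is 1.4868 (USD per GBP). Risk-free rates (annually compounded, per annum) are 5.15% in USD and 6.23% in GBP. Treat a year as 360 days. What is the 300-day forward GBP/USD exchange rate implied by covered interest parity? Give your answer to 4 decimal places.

By covered interest parity, F = S · (1+r_USD)^T / (1+r_GBP)^T
= 1.4868 × 1.042736 / 1.051653 = 1.4868 × 0.991521
F = 1.4742 USD per GBP

1.4742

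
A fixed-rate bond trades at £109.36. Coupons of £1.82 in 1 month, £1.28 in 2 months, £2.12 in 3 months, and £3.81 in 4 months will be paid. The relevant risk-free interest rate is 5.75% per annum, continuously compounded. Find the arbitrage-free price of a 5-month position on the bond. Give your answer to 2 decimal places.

£102.89

PV(coupons) I = 1.82·e^(−0.0575·1/12) + 1.28·e^(−0.0575·2/12) + 2.12·e^(−0.0575·3/12) + 3.81·e^(−0.0575·4/12)
I = 1.8113 + 1.2678 + 2.0897 + 3.7377 = 8.9065
F = (S − I)·e^(rT) = (109.36 − 8.9065) · e^(0.0575·5/12)
= 100.4535 · e^0.023958 = 100.4535 × 1.024247 = £102.89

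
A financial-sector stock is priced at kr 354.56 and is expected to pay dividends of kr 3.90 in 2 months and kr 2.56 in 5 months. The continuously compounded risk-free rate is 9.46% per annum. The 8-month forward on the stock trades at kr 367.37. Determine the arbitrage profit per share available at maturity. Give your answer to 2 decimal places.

PV(dividends) I = 3.90·e^(−0.0946·2/12) + 2.56·e^(−0.0946·5/12) = 6.3000
Fair forward F* = (S − I)·e^(rT) = (354.56 − 6.3000)·e^0.063067 = 348.2600 × 1.065098 = 370.9310
Market kr 367.37 < fair 370.9310: forward underpriced → reverse cash-and-carry (short the stock, invest proceeds at r, pay the dividends, go long the forward).
Profit at T = |F_mkt − F*| = |367.37 − 370.9310| = kr 3.56 per share

kr 3.56 per share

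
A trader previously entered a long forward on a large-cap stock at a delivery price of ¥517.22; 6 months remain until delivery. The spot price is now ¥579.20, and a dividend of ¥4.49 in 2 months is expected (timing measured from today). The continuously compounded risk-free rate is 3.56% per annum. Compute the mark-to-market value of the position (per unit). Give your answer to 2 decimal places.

PV(remaining dividends) I = 4.49·e^(−0.0356·2/12) = 4.4634
Current forward F = (S − I)·e^(rT) = (579.20 − 4.4634)·e^(0.0356·6/12) = 574.7366 × 1.017959 = 585.0583
Value (long) = (F − K)·e^(−rT) = (585.0583 − 517.22) × 0.982357 = 66.6414
Value = ¥66.64

¥66.64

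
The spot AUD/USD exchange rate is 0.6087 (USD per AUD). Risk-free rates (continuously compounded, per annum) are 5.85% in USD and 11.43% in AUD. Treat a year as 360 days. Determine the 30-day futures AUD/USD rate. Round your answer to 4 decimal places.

F = S·e^((r_USD − r_AUD)T) = 0.6087 · e^((0.0585 − 0.1143) × 30/360)
= 0.6087 · e^-0.004650 = 0.6087 × 0.995361
F = 0.6059 USD per AUD

0.6059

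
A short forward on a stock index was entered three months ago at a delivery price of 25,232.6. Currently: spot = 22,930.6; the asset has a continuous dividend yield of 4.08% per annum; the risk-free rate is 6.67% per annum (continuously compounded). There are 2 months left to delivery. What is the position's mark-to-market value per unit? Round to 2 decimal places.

Current fair forward for the remaining 2 months: F = S·e^((r − q)·T), (r − q) = 0.0667 − 0.0408 = 0.0259
F = 22930.6 · e^(0.0259 × 2/12) = 22930.6 × 1.00432600 = 23029.7978
Value of long forward = (F − K)·e^(−rT) = (23029.7978 − 25232.6) · e^(−0.0667·2/12)
= -2202.8022 × 0.98894490 = -2178.45
Short position value = −(long value) = 2178.45

2178.45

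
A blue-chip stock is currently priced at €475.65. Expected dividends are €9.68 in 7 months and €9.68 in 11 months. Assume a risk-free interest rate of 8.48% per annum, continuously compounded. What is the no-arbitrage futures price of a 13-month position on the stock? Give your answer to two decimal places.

€501.50

PV(dividends) I = 9.68·e^(−0.0848·7/12) + 9.68·e^(−0.0848·11/12)
I = 9.2128 + 8.9560 = 18.1688
F = (S − I)·e^(rT) = (475.65 − 18.1688) · e^(0.0848·13/12)
= 457.4812 · e^0.091867 = 457.4812 × 1.096219 = €501.50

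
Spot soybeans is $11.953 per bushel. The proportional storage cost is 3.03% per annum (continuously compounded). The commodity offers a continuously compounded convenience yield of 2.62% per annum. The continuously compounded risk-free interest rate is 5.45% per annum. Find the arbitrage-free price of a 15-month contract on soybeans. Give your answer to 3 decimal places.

$12.861 per bushel

Net carry = r + u − y = 0.0545 + 0.0303 − 0.0262 = 0.0586
F = S·e^((r+u−y)T) = 11.953 · e^(0.0586 × 15/12) = 11.953 · e^0.073250
= 11.953 × 1.076000 = $12.861 per bushel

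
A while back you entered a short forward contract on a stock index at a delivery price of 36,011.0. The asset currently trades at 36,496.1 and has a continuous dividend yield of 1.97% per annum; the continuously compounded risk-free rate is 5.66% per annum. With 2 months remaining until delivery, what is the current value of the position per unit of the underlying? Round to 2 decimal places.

-703.57

Current fair forward for the remaining 2 months: F = S·e^((r − q)·T), (r − q) = 0.0566 − 0.0197 = 0.0369
F = 36496.1 · e^(0.0369 × 2/12) = 36496.1 × 1.00616895 = 36721.2426
Value of long forward = (F − K)·e^(−rT) = (36721.2426 − 36011.0) · e^(−0.0566·2/12)
= 710.2426 × 0.99061102 = 703.57
Short position value = −(long value) = -703.57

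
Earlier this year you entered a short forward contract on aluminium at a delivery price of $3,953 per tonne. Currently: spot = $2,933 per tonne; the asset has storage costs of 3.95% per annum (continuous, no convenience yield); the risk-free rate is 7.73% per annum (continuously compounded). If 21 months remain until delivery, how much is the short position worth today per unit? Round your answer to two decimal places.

$309.93 per tonne

Current fair forward for the remaining 21 months: F = S·e^((r + u)·T), (r + u) = 0.0773 + 0.0395 = 0.1168
F = 2933 · e^(0.1168 × 21/12) = 2933 × 1.22678877 = 3598.1715
Value of long forward = (F − K)·e^(−rT) = (3598.1715 − 3953) · e^(−0.0773·21/12)
= -354.8285 × 0.87347567 = -309.93
Short position value = −(long value) = $309.93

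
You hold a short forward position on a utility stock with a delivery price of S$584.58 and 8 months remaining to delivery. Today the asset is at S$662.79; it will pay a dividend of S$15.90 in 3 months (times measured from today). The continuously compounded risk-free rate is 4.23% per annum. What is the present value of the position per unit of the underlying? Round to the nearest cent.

PV(remaining dividends) I = 15.90·e^(−0.0423·3/12) = 15.7327
Current forward F = (S − I)·e^(rT) = (662.79 − 15.7327)·e^(0.0423·8/12) = 647.0573 × 1.028601 = 665.5638
Value (long) = (F − K)·e^(−rT) = (665.5638 − 584.58) × 0.972194 = 78.7320
Short position value = −(long value) = -S$78.73

-S$78.73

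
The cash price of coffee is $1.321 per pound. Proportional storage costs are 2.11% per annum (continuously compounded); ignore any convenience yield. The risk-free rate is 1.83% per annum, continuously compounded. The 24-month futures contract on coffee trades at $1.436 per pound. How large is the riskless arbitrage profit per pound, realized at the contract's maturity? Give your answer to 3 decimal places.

$0.007 per pound

Fair futures: F* = S·e^(carry·T), with carry = (r + u) = 0.0183 + 0.0211 = 0.0394
F* = 1.321 · e^(0.0394 × 24/12) = 1.321 · e^0.078800 = 1.321 × 1.081988 = $1.4293
Market $1.436 > fair $1.4293: forward overpriced → cash-and-carry (buy spot, short the forward).
At maturity, profit = |F_mkt − F*| = |1.436 − 1.4293| = $0.007 per pound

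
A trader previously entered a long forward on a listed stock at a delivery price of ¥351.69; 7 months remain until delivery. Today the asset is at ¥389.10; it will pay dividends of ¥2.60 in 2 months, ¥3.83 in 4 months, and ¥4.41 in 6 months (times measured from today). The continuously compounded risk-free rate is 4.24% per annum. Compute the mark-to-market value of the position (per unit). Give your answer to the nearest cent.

¥35.33

PV(remaining dividends) I = 2.60·e^(−0.0424·2/12) + 3.83·e^(−0.0424·4/12) + 4.41·e^(−0.0424·6/12) = 10.6754
Current forward F = (S − I)·e^(rT) = (389.10 − 10.6754)·e^(0.0424·7/12) = 378.4246 × 1.025042 = 387.9011
Value (long) = (F − K)·e^(−rT) = (387.9011 − 351.69) × 0.975570 = 35.3265
Value = ¥35.33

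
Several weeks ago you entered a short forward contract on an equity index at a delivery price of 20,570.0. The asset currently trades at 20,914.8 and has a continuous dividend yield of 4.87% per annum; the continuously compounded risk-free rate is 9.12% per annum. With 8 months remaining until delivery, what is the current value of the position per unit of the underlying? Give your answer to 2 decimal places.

Current fair forward for the remaining 8 months: F = S·e^((r − q)·T), (r − q) = 0.0912 − 0.0487 = 0.0425
F = 20914.8 · e^(0.0425 × 8/12) = 20914.8 × 1.02873854 = 21515.8608
Value of long forward = (F − K)·e^(−rT) = (21515.8608 − 20570.0) · e^(−0.0912·8/12)
= 945.8608 × 0.94101142 = 890.07
Short position value = −(long value) = -890.07

-890.07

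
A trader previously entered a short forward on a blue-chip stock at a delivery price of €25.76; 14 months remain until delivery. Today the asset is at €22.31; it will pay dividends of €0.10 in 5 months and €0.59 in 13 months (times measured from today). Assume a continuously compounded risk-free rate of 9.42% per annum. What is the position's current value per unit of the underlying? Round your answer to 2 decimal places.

PV(remaining dividends) I = 0.10·e^(−0.0942·5/12) + 0.59·e^(−0.0942·13/12) = 0.6289
Current forward F = (S − I)·e^(rT) = (22.31 − 0.6289)·e^(0.0942·14/12) = 21.6811 × 1.116166 = 24.1997
Value (long) = (F − K)·e^(−rT) = (24.1997 − 25.76) × 0.895924 = -1.3979
Short position value = −(long value) = €1.40

€1.40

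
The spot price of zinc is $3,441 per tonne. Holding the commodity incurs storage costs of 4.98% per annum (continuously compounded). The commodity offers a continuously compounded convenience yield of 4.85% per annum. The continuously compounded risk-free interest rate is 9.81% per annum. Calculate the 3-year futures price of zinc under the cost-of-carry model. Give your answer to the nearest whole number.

$4,637 per tonne

Net carry = r + u − y = 0.0981 + 0.0498 − 0.0485 = 0.0994
F = S·e^((r+u−y)T) = 3441 · e^(0.0994 × 3) = 3441 · e^0.298200
= 3441 × 1.347431 = $4,637 per tonne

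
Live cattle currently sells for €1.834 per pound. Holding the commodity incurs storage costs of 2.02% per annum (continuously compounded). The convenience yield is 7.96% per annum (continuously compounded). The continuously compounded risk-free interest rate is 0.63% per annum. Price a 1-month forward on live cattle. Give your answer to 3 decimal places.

Net carry = r + u − y = 0.0063 + 0.0202 − 0.0796 = -0.0531
F = S·e^((r+u−y)T) = 1.834 · e^(-0.0531 × 1/12) = 1.834 · e^-0.004425
= 1.834 × 0.995585 = €1.826 per pound

€1.826 per pound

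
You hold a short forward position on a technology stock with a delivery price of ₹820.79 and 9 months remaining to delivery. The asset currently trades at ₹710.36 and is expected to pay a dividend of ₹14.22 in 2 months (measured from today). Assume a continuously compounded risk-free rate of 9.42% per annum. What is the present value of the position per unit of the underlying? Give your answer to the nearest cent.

PV(remaining dividends) I = 14.22·e^(−0.0942·2/12) = 13.9985
Current forward F = (S − I)·e^(rT) = (710.36 − 13.9985)·e^(0.0942·9/12) = 696.3615 × 1.073206 = 747.3393
Value (long) = (F − K)·e^(−rT) = (747.3393 − 820.79) × 0.931788 = -68.4405
Short position value = −(long value) = ₹68.44

₹68.44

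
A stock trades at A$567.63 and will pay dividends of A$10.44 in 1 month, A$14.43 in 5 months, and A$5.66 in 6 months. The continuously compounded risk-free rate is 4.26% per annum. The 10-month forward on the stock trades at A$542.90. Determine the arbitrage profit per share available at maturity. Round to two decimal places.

A$14.03 per share

PV(dividends) I = 10.44·e^(−0.0426·1/12) + 14.43·e^(−0.0426·5/12) + 5.66·e^(−0.0426·6/12) = 30.1198
Fair forward F* = (S − I)·e^(rT) = (567.63 − 30.1198)·e^0.035500 = 537.5102 × 1.036138 = 556.9347
Market A$542.90 < fair 556.9347: forward underpriced → reverse cash-and-carry (short the stock, invest proceeds at r, pay the dividends, go long the forward).
Profit at T = |F_mkt − F*| = |542.90 − 556.9347| = A$14.03 per share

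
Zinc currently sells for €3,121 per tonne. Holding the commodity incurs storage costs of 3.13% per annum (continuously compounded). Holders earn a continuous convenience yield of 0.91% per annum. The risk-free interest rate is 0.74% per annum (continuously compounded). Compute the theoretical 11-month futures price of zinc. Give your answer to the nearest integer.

€3,207 per tonne

Net carry = r + u − y = 0.0074 + 0.0313 − 0.0091 = 0.0296
F = S·e^((r+u−y)T) = 3121 · e^(0.0296 × 11/12) = 3121 · e^0.027133
= 3121 × 1.027504 = €3,207 per tonne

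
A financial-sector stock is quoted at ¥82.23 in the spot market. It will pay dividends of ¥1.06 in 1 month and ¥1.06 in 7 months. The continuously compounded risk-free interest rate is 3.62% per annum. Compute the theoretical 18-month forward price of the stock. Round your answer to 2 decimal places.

¥84.61

PV(dividends) I = 1.06·e^(−0.0362·1/12) + 1.06·e^(−0.0362·7/12)
I = 1.0568 + 1.0379 = 2.0947
F = (S − I)·e^(rT) = (82.23 − 2.0947) · e^(0.0362·18/12)
= 80.1353 · e^0.054300 = 80.1353 × 1.055801 = ¥84.61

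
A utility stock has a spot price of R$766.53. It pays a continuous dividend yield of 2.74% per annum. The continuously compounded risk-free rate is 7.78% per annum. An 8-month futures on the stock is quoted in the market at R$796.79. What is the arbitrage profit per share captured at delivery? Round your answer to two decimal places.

Fair futures: F* = S·e^(carry·T), with carry = (r − q) = 0.0778 − 0.0274 = 0.0504
F* = 766.53 · e^(0.0504 × 8/12) = 766.53 · e^0.033600 = 766.53 × 1.034171 = R$792.7231
Market R$796.79 > fair R$792.7231: forward overpriced → cash-and-carry (buy spot, short the forward).
At maturity, profit = |F_mkt − F*| = |796.79 − 792.7231| = R$4.07 per share

R$4.07 per share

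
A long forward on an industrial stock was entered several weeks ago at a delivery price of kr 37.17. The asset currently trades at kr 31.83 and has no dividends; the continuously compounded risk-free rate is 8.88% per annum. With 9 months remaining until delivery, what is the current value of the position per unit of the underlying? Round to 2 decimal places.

Current fair forward for the remaining 9 months: F = S·e^(r·T), r = 0.0888
F = 31.83 · e^(0.0888 × 9/12) = 31.83 × 1.068868 = 34.0221
Value of long forward = (F − K)·e^(−rT) = (34.0221 − 37.17) · e^(−0.0888·9/12)
= -3.1479 × 0.935569 = -2.95

-kr 2.95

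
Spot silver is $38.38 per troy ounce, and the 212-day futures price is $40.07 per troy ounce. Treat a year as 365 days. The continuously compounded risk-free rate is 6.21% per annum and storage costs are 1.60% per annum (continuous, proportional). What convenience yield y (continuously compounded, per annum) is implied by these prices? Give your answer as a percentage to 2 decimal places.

F = S·e^((r+u−y)T) ⇒ (r+u−y) = ln(F/S)/T
ln(40.07/38.38) = 0.043091; /T ⇒ 0.074190
y = r + u − ln(F/S)/T = 0.0621 + 0.0160 − 0.074190 = 0.003910
y = 0.39%

0.39%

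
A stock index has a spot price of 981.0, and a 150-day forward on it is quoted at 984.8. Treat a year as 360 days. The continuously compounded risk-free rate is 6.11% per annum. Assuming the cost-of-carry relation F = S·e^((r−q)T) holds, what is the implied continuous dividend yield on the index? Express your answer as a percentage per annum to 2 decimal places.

5.18%

From F = S·e^((r−q)T): (r − q) = ln(F/S)/T
ln(984.8/981.0) = ln(1.003874) = 0.003867
(r − q) = 0.003867 / (150/360) = 0.009281
q = r − ln(F/S)/T = 0.0611 − 0.009281 = 0.051819
q = 5.18%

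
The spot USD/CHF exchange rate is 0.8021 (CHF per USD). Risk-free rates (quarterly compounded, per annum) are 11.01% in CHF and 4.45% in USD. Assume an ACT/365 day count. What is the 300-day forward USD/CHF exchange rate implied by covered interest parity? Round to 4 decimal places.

0.8457

By covered interest parity, F = S · (1+r_CHF/4)^(4T) / (1+r_USD/4)^(4T)
= 0.8021 × 1.093376 / 1.037043 = 0.8021 × 1.054321
F = 0.8457 CHF per USD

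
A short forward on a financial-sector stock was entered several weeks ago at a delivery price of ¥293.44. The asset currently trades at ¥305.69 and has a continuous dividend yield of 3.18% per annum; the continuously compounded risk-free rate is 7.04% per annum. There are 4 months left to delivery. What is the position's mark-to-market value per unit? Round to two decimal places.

Current fair forward for the remaining 4 months: F = S·e^((r − q)·T), (r − q) = 0.0704 − 0.0318 = 0.0386
F = 305.69 · e^(0.0386 × 4/12) = 305.69 × 1.012950 = 309.6487
Value of long forward = (F − K)·e^(−rT) = (309.6487 − 293.44) · e^(−0.0704·4/12)
= 16.2087 × 0.976807 = 15.83
Short position value = −(long value) = -¥15.83

-¥15.83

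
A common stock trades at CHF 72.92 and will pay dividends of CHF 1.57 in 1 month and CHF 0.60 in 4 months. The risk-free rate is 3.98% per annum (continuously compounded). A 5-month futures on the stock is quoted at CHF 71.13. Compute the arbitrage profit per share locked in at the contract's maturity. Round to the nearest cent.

CHF 0.82 per share

PV(dividends) I = 1.57·e^(−0.0398·1/12) + 0.60·e^(−0.0398·4/12) = 2.1569
Fair futures F* = (S − I)·e^(rT) = (72.92 − 2.1569)·e^0.016583 = 70.7631 × 1.016721 = 71.9463
Market CHF 71.13 < fair 71.9463: forward underpriced → reverse cash-and-carry (short the stock, invest proceeds at r, pay the dividends, go long the forward).
Profit at T = |F_mkt − F*| = |71.13 − 71.9463| = CHF 0.82 per share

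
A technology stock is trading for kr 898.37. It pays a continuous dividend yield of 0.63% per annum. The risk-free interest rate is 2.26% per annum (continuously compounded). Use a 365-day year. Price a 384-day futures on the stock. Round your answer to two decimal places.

kr 913.91

F = S·e^((r − q)T) = 898.37 · e^((0.0226 − 0.0063) × 384/365)
= 898.37 · e^0.017148 = 898.37 × 1.017296
F = kr 913.91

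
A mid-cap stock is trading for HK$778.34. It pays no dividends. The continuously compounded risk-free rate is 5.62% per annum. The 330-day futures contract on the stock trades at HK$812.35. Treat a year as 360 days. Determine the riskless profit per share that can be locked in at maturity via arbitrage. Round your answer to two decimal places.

HK$7.14 per share

Fair futures: F* = S·e^(carry·T), with carry = r = 0.0562
F* = 778.34 · e^(0.0562 × 330/360) = 778.34 · e^0.051517 = 778.34 × 1.052867 = HK$819.4885
Market HK$812.35 < fair HK$819.4885: forward underpriced → reverse cash-and-carry (short spot, go long the forward).
At maturity, profit = |F_mkt − F*| = |812.35 − 819.4885| = HK$7.14 per share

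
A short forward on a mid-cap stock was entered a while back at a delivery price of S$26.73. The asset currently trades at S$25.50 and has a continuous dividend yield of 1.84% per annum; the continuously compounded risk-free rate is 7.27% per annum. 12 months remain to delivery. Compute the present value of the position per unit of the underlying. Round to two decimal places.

Current fair forward for the remaining 12 months: F = S·e^((r − q)·T), (r − q) = 0.0727 − 0.0184 = 0.0543
F = 25.50 · e^(0.0543 × 12/12) = 25.50 × 1.055801 = 26.9229
Value of long forward = (F − K)·e^(−rT) = (26.9229 − 26.73) · e^(−0.0727·12/12)
= 0.1929 × 0.929880 = 0.18
Short position value = −(long value) = -S$0.18

-S$0.18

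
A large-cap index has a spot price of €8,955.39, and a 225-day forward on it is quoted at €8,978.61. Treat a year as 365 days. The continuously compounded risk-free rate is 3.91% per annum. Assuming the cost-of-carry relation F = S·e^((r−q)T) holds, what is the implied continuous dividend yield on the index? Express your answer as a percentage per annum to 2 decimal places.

3.49%

From F = S·e^((r−q)T): (r − q) = ln(F/S)/T
ln(8978.61/8955.39) = ln(1.002593) = 0.002590
(r − q) = 0.002590 / (225/365) = 0.004202
q = r − ln(F/S)/T = 0.0391 − 0.004202 = 0.034898
q = 3.49%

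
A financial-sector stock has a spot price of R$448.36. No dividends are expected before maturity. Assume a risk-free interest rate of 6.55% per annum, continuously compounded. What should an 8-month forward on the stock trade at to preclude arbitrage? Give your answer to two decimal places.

R$468.37

F = S·e^(rT) = 448.36 · e^(0.0655 × 8/12)
= 448.36 · e^0.043667 = 448.36 × 1.044634
F = R$468.37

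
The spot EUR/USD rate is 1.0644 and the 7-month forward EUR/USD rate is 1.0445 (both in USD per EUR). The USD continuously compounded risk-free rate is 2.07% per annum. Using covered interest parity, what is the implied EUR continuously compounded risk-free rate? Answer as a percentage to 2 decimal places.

5.31%

F = S·e^((r_USD − r_EUR)T) ⇒ r_EUR = r_USD − ln(F/S)/T
ln(1.0445/1.0644) = -0.018873; /(7/12) = -0.032354
r_EUR = 0.0207 + 0.032354 = 0.053054
r_EUR = 5.31%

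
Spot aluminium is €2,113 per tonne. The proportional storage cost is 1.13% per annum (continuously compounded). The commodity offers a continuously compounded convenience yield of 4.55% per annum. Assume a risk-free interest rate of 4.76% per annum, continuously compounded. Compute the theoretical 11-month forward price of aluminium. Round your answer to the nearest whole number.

Net carry = r + u − y = 0.0476 + 0.0113 − 0.0455 = 0.0134
F = S·e^((r+u−y)T) = 2113 · e^(0.0134 × 11/12) = 2113 · e^0.012283
= 2113 × 1.012359 = €2,139 per tonne

€2,139 per tonne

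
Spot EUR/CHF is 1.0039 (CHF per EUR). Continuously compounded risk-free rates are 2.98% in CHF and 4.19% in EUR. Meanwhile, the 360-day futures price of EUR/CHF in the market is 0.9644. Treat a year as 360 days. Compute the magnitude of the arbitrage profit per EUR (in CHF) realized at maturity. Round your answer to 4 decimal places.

Fair futures: F* = S·e^(carry·T), with carry = (r_CHF − r_EUR) = 0.0298 − 0.0419 = -0.0121
F* = 1.0039 · e^(-0.0121 × 360/360) = 1.0039 · e^-0.012100 = 1.0039 × 0.987973 = 0.9918
Market 0.9644 < fair 0.9918: forward underpriced → reverse cash-and-carry (short spot, go long the forward).
At maturity, profit = |F_mkt − F*| = |0.9644 − 0.9918| = 0.0274 per EUR (in CHF)

0.0274 per EUR (in CHF)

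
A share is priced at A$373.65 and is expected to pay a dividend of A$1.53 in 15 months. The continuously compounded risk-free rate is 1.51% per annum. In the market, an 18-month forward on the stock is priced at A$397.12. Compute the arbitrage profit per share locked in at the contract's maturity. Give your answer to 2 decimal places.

A$16.45 per share

PV(dividends) I = 1.53·e^(−0.0151·15/12) = 1.5014
Fair forward F* = (S − I)·e^(rT) = (373.65 − 1.5014)·e^0.022650 = 372.1486 × 1.022908 = 380.6738
Market A$397.12 > fair 380.6738: forward overpriced → cash-and-carry (borrow at r, buy the stock and collect the dividends, short the forward).
Profit at T = |F_mkt − F*| = |397.12 − 380.6738| = A$16.45 per share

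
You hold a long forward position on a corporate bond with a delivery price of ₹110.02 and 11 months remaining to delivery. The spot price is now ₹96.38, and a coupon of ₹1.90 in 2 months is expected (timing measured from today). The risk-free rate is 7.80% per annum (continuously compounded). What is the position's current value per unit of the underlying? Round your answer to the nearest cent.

PV(remaining coupons) I = 1.90·e^(−0.0780·2/12) = 1.8755
Current forward F = (S − I)·e^(rT) = (96.38 − 1.8755)·e^(0.0780·11/12) = 94.5045 × 1.074118 = 101.5090
Value (long) = (F − K)·e^(−rT) = (101.5090 − 110.02) × 0.930996 = -7.9237
Value = -₹7.92

-₹7.92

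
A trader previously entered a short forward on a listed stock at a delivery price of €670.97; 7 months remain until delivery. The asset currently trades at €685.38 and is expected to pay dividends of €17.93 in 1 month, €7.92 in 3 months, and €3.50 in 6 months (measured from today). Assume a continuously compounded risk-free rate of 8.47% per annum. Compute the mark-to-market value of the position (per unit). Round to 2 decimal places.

-€17.84

PV(remaining dividends) I = 17.93·e^(−0.0847·1/12) + 7.92·e^(−0.0847·3/12) + 3.50·e^(−0.0847·6/12) = 28.9128
Current forward F = (S − I)·e^(rT) = (685.38 − 28.9128)·e^(0.0847·7/12) = 656.4672 × 1.050649 = 689.7166
Value (long) = (F − K)·e^(−rT) = (689.7166 − 670.97) × 0.951792 = 17.8429
Short position value = −(long value) = -€17.84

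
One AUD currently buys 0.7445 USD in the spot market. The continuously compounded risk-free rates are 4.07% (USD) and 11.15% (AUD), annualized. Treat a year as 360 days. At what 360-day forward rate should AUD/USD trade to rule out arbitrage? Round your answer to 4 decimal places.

0.6936

F = S·e^((r_USD − r_AUD)T) = 0.7445 · e^((0.0407 − 0.1115) × 360/360)
= 0.7445 · e^-0.070800 = 0.7445 × 0.931648
F = 0.6936 USD per AUD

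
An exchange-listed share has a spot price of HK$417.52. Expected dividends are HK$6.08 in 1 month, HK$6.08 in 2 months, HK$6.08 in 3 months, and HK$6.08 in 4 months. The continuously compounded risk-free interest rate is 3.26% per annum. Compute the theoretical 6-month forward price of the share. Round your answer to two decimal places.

HK$399.83

PV(dividends) I = 6.08·e^(−0.0326·1/12) + 6.08·e^(−0.0326·2/12) + 6.08·e^(−0.0326·3/12) + 6.08·e^(−0.0326·4/12)
I = 6.0635 + 6.0471 + 6.0306 + 6.0143 = 24.1555
F = (S − I)·e^(rT) = (417.52 − 24.1555) · e^(0.0326·6/12)
= 393.3645 · e^0.016300 = 393.3645 × 1.016434 = HK$399.83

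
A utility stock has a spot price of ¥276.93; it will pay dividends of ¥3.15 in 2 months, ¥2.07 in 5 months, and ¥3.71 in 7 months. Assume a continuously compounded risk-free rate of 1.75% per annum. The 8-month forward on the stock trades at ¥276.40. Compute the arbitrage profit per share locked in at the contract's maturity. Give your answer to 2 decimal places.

PV(dividends) I = 3.15·e^(−0.0175·2/12) + 2.07·e^(−0.0175·5/12) + 3.71·e^(−0.0175·7/12) = 8.8681
Fair forward F* = (S − I)·e^(rT) = (276.93 − 8.8681)·e^0.011667 = 268.0619 × 1.011735 = 271.2076
Market ¥276.40 > fair 271.2076: forward overpriced → cash-and-carry (borrow at r, buy the stock and collect the dividends, short the forward).
Profit at T = |F_mkt − F*| = |276.40 − 271.2076| = ¥5.19 per share

¥5.19 per share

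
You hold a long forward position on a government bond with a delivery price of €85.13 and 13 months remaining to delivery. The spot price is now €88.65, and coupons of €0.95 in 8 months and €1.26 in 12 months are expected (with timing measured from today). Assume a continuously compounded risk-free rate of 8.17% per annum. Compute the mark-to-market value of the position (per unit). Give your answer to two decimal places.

PV(remaining coupons) I = 0.95·e^(−0.0817·8/12) + 1.26·e^(−0.0817·12/12) = 2.0608
Current forward F = (S − I)·e^(rT) = (88.65 − 2.0608)·e^(0.0817·13/12) = 86.5892 × 1.092543 = 94.6024
Value (long) = (F − K)·e^(−rT) = (94.6024 − 85.13) × 0.915295 = 8.6700
Value = €8.67

€8.67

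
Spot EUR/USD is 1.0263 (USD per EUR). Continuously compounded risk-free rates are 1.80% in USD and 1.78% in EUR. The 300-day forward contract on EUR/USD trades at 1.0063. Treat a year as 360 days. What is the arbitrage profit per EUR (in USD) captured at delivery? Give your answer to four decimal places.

0.0202 per EUR (in USD)

Fair forward: F* = S·e^(carry·T), with carry = (r_USD − r_EUR) = 0.0180 − 0.0178 = 0.0002
F* = 1.0263 · e^(0.0002 × 300/360) = 1.0263 · e^0.000167 = 1.0263 × 1.000167 = 1.0265
Market 1.0063 < fair 1.0265: forward underpriced → reverse cash-and-carry (short spot, go long the forward).
At maturity, profit = |F_mkt − F*| = |1.0063 − 1.0265| = 0.0202 per EUR (in USD)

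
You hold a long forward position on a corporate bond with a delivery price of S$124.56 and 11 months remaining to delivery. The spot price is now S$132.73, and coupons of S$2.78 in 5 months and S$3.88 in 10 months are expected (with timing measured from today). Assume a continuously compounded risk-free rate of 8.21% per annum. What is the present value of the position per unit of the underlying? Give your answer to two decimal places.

S$10.89

PV(remaining coupons) I = 2.78·e^(−0.0821·5/12) + 3.88·e^(−0.0821·10/12) = 6.3099
Current forward F = (S − I)·e^(rT) = (132.73 − 6.3099)·e^(0.0821·11/12) = 126.4201 × 1.078163 = 136.3015
Value (long) = (F − K)·e^(−rT) = (136.3015 − 124.56) × 0.927504 = 10.8903
Value = S$10.89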